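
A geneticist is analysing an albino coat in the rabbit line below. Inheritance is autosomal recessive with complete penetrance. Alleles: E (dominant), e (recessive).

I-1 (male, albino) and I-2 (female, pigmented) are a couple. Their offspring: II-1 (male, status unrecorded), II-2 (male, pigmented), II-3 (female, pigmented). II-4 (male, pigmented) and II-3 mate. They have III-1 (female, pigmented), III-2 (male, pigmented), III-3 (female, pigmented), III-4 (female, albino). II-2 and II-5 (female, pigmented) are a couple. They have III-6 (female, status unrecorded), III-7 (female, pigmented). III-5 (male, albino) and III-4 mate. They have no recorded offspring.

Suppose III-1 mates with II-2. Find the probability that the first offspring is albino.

II-4 is pigmented so carries E and passed e to III-4 (ee), so II-4 is Ee.
II-3 is pigmented so carries E and received e from I-1 (ee), so II-3 is Ee.
III-1 is a pigmented offspring of II-4 (Ee) × II-3 (Ee), whose cross gives 1/4 EE : 1/2 Ee : 1/4 ee; conditioning on being pigmented, III-1 is EE with probability 1/3, Ee with probability 2/3.
II-2 is pigmented so carries E and received e from I-1 (ee), so II-2 is Ee.
Summing over parental genotype combinations, P(offspring is albino) = 2/3·1/4 = 1/6.

1/6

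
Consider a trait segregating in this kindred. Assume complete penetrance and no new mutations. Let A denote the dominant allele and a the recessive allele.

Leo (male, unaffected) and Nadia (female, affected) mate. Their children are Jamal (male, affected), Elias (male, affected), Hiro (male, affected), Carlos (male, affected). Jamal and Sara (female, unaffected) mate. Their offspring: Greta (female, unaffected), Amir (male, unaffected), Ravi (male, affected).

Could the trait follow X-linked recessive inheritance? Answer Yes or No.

A consistent assignment under X-linked recessive exists: Leo X^A Y, Nadia X^a X^a, Jamal X^a Y, Elias X^a Y, Hiro X^a Y, Carlos X^a Y, Sara X^A X^a, Greta X^A X^a, Amir X^A Y, Ravi X^a Y.
In this assignment every recorded phenotype matches its genotype and every non-founder's genotype is obtainable from its parents' genotypes, so the pedigree is consistent.

Yes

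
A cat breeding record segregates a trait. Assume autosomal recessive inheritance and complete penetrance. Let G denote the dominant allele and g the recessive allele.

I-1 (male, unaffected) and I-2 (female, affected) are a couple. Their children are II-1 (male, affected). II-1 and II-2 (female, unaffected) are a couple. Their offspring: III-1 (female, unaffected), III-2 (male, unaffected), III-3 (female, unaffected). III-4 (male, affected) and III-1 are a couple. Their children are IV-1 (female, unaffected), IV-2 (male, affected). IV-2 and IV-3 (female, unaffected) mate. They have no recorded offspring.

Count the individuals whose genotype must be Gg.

Obligate heterozygotes: I-1 is unaffected so carries G and passed g to II-1 (gg), so I-1 is Gg; III-1 is unaffected so carries G and received g from II-1 (gg), so III-1 is Gg; III-2 is unaffected so carries G and received g from II-1 (gg), so III-2 is Gg; III-3 is unaffected so carries G and received g from II-1 (gg), so III-3 is Gg; IV-1 is unaffected so carries G and received g from III-4 (gg), so IV-1 is Gg.
Every other individual is either homozygous by phenotype or has at least one consistent homozygous assignment, so the count is 5.

5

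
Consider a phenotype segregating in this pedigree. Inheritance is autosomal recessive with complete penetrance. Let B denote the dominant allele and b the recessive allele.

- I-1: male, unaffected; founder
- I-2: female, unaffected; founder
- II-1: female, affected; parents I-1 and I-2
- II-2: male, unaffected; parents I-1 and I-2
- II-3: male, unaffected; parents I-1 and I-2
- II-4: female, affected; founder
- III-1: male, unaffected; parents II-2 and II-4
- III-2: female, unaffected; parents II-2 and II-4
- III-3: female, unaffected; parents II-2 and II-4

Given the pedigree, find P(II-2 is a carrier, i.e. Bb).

1/5

I-1 is unaffected so carries B and passed b to II-1 (bb), so I-1 is Bb.
I-2 is unaffected so carries B and passed b to II-1 (bb), so I-2 is Bb.
Their cross gives offspring ratios 1/4 BB : 1/2 Bb : 1/4 bb. Conditioning on II-2 being unaffected, P(Bb) = 1/2 / 3/4 = 2/3 before taking II-2's own offspring into account.
II-4 is affected, so II-4 is bb.
Now use II-2's offspring. Probability of each recorded status — unaffected son III-1: 1/2 if II-2 is Bb, 1 if BB; unaffected daughter III-2: 1/2 if II-2 is Bb, 1 if BB; unaffected daughter III-3: 1/2 if II-2 is Bb, 1 if BB.
Bayes: P(Bb) = 2/3·1/8 / (2/3·1/8 + 1/3·1) = 1/5.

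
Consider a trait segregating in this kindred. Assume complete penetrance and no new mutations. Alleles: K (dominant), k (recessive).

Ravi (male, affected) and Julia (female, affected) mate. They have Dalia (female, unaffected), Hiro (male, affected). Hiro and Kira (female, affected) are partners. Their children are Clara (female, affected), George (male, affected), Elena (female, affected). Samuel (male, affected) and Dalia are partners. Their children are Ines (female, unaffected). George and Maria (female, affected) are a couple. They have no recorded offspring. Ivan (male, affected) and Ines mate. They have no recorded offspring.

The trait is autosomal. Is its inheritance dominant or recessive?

Ravi and Julia are both affected yet have an unaffected child Dalia. Under a recessive model two affected parents are homozygous and every child would be affected, so the trait cannot be recessive.

dominant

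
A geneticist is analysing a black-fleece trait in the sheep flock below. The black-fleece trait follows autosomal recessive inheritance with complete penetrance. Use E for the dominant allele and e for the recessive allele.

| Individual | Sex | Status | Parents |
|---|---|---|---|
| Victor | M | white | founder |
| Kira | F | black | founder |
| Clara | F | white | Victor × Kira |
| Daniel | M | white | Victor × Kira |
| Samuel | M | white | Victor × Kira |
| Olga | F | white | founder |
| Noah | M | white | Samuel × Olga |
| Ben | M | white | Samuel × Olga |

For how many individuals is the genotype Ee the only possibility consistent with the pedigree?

3

Obligate heterozygotes: Clara is white so carries E and received e from Kira (ee), so Clara is Ee; Daniel is white so carries E and received e from Kira (ee), so Daniel is Ee; Samuel is white so carries E and received e from Kira (ee), so Samuel is Ee.
Every other individual is either homozygous by phenotype or has at least one consistent homozygous assignment, so the count is 3.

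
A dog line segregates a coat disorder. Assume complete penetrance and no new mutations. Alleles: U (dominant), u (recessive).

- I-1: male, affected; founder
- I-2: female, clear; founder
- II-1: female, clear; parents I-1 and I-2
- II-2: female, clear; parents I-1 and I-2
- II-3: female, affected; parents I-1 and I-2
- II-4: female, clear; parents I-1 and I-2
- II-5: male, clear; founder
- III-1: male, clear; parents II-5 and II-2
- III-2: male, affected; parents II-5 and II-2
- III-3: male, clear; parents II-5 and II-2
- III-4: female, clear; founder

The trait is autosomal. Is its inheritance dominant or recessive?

II-5 and II-2 are both clear yet have an affected child III-2. Under dominance, an affected child requires at least one affected parent, so the trait cannot be dominant.

recessive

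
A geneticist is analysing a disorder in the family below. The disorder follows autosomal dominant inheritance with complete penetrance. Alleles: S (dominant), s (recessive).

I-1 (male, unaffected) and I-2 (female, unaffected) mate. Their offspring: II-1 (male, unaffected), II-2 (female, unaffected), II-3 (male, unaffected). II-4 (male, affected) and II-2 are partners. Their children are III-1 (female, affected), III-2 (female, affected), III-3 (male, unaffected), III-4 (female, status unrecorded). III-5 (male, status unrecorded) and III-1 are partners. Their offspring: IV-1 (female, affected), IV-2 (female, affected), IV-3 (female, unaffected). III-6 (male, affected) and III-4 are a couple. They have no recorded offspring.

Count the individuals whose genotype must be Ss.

3

Obligate heterozygotes: II-4 is affected so carries S and passed s to III-3 (ss), so II-4 is Ss; III-1 is affected so carries S and received s from II-2 (ss), so III-1 is Ss; III-2 is affected so carries S and received s from II-2 (ss), so III-2 is Ss.
Every other individual is either homozygous by phenotype or has at least one consistent homozygous assignment, so the count is 3.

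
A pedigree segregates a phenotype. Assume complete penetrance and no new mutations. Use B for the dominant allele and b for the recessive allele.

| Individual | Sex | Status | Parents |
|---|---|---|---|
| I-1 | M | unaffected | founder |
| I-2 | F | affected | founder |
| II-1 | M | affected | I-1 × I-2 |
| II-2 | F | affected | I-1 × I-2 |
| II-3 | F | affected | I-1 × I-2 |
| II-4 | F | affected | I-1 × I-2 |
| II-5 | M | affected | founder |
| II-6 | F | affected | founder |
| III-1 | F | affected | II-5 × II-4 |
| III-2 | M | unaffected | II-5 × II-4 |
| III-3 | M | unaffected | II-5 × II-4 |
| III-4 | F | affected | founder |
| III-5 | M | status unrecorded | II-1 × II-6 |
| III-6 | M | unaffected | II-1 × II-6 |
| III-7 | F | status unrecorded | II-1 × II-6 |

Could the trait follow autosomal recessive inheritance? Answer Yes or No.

No

Under autosomal recessive, III-2 (unaffected, male) cannot arise from II-5 (affected) × II-4 (affected).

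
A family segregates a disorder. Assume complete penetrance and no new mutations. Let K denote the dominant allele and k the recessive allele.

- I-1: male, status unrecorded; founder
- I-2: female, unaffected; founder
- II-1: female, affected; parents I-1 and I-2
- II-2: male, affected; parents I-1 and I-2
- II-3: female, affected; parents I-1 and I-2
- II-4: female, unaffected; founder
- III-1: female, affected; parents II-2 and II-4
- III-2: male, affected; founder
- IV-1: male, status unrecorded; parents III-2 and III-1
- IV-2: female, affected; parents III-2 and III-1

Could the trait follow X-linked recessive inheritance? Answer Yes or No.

A consistent assignment under X-linked recessive exists: I-1 X^k Y, I-2 X^K X^k, II-1 X^k X^k, II-2 X^k Y, II-3 X^k X^k, II-4 X^K X^k, III-1 X^k X^k, III-2 X^k Y, IV-1 X^k Y, IV-2 X^k X^k.
In this assignment every recorded phenotype matches its genotype and every non-founder's genotype is obtainable from its parents' genotypes, so the pedigree is consistent.

Yes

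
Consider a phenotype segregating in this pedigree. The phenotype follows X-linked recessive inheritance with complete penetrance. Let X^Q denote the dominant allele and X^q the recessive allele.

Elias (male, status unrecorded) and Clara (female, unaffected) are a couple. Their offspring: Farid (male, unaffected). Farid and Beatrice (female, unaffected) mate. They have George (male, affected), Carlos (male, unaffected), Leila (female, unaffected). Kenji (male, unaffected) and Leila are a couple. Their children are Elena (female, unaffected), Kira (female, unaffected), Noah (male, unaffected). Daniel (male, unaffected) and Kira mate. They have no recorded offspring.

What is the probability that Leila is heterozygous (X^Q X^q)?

1/3

Farid is unaffected, so Farid is X^Q Y.
Beatrice is unaffected so carries Q and passed q to George (X^q Y), so Beatrice is X^Q X^q.
Their cross gives offspring ratios 1/2 X^Q X^Q : 1/2 X^Q X^q. Conditioning on Leila being unaffected, P(X^Q X^q) = 1/2 / 1 = 1/2 before taking Leila's own offspring into account.
Kenji is unaffected, so Kenji is X^Q Y.
Now use Leila's offspring. Probability of each recorded status — unaffected son Noah: 1/2 if Leila is X^Q X^q, 1 if X^Q X^Q. (Elena, Kira: equally likely either way, so uninformative.)
Bayes: P(X^Q X^q) = 1/2·1/2 / (1/2·1/2 + 1/2·1) = 1/3.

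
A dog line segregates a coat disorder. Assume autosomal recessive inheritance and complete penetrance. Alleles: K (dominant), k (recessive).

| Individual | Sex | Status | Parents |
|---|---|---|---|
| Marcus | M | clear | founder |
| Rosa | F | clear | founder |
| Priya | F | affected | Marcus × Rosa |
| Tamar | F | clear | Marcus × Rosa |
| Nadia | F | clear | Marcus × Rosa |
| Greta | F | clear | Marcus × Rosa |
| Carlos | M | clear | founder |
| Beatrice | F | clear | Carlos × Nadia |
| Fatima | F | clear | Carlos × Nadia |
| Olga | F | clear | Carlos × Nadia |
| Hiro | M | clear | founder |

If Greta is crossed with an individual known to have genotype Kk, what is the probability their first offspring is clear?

5/6

Marcus is clear so carries K and passed k to Priya (kk), so Marcus is Kk.
Rosa is clear so carries K and passed k to Priya (kk), so Rosa is Kk.
Greta is a clear offspring of Marcus (Kk) × Rosa (Kk), whose cross gives 1/4 KK : 1/2 Kk : 1/4 kk; conditioning on being clear, Greta is KK with probability 1/3, Kk with probability 2/3.
Summing over parental genotype combinations, P(offspring is clear) = 1/3·1 + 2/3·3/4 = 5/6.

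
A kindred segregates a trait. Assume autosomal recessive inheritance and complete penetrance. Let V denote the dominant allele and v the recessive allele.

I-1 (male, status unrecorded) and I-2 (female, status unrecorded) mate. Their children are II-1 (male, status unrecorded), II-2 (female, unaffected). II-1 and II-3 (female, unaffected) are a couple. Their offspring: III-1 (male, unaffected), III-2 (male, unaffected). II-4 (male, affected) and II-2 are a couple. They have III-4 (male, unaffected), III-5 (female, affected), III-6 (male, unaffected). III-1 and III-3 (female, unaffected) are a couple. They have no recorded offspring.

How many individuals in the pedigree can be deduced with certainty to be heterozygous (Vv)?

3

Obligate heterozygotes: II-2 is unaffected so carries V and passed v to III-5 (vv), so II-2 is Vv; III-4 is unaffected so carries V and received v from II-4 (vv), so III-4 is Vv; III-6 is unaffected so carries V and received v from II-4 (vv), so III-6 is Vv.
Every other individual is either homozygous by phenotype or has at least one consistent homozygous assignment, so the count is 3.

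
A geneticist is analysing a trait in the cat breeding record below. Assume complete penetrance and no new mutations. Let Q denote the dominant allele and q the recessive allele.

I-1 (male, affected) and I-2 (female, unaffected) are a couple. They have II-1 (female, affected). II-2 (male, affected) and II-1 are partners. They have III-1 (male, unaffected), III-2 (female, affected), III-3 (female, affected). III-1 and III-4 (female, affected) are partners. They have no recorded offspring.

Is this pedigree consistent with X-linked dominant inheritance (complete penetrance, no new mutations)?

A consistent assignment under X-linked dominant exists: I-1 X^Q Y, I-2 X^q X^q, II-1 X^Q X^q, II-2 X^Q Y, III-1 X^q Y, III-2 X^Q X^Q, III-3 X^Q X^Q, III-4 X^Q X^Q.
In this assignment every recorded phenotype matches its genotype and every non-founder's genotype is obtainable from its parents' genotypes, so the pedigree is consistent.

Yes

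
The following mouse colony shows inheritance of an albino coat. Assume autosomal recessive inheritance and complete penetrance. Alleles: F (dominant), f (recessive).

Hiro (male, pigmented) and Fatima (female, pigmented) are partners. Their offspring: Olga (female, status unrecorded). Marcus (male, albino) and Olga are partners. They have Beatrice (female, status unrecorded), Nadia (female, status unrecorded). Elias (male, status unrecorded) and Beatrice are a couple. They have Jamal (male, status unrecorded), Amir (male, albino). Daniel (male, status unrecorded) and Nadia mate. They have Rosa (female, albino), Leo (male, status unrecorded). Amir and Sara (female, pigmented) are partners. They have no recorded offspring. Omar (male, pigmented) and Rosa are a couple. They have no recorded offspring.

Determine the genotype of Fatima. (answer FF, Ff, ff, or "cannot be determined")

Fatima's phenotype allows FF or Ff, and no parent or child forces a single allele at both positions; consistent genotype assignments exist with Fatima as FF or Ff.

cannot be determined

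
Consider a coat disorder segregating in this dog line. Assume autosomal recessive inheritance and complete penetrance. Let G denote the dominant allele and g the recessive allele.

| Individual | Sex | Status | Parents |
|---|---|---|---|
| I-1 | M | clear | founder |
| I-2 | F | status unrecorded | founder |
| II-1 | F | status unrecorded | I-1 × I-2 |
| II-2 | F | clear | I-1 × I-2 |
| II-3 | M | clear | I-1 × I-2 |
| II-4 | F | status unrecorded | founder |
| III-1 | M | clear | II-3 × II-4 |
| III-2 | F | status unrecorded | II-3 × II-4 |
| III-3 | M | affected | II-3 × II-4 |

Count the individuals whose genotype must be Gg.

Obligate heterozygotes: II-3 is clear so carries G and passed g to III-3 (gg), so II-3 is Gg.
Every other individual is either homozygous by phenotype or has at least one consistent homozygous assignment, so the count is 1.

1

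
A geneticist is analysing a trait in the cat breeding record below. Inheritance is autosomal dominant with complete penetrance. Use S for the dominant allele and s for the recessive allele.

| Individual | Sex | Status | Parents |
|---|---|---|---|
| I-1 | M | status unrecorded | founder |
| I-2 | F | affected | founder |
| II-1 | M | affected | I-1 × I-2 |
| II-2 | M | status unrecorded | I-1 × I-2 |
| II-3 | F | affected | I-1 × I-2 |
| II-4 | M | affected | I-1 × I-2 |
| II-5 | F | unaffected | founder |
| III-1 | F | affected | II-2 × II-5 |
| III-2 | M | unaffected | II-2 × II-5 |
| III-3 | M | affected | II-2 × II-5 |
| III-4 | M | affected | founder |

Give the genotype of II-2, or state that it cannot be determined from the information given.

From phenotype alone, II-2 is SS or Ss or ss.
II-2 passed S to III-1 (Ss, whose s came from II-5) and passed s to III-2 (ss), so II-2 is Ss.

Ss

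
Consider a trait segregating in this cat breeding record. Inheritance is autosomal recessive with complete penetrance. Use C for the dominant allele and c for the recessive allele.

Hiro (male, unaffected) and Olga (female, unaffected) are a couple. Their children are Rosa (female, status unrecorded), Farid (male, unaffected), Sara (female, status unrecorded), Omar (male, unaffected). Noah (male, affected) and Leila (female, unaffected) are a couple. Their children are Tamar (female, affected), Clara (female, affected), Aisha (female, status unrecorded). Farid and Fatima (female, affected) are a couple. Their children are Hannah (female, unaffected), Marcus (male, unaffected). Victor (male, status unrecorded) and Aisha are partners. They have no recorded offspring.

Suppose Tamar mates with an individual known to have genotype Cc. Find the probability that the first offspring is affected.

1/2

Tamar is affected, so Tamar is cc.
The cross gives 1/2 Cc : 1/2 cc, so P(offspring is affected) = 1/2.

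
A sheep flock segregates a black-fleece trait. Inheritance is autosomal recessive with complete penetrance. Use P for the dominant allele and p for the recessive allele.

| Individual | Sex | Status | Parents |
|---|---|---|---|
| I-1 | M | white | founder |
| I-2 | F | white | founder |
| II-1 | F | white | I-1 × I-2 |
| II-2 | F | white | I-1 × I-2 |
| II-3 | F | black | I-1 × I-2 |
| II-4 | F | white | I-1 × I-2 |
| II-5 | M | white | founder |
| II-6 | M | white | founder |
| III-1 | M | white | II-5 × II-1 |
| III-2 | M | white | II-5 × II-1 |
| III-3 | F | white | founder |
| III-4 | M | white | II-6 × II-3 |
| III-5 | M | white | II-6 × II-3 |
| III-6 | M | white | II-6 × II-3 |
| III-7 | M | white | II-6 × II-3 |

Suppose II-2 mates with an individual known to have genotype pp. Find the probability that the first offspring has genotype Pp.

I-1 is white so carries P and passed p to II-3 (pp), so I-1 is Pp.
I-2 is white so carries P and passed p to II-3 (pp), so I-2 is Pp.
II-2 is a white offspring of I-1 (Pp) × I-2 (Pp), whose cross gives 1/4 PP : 1/2 Pp : 1/4 pp; conditioning on being white, II-2 is PP with probability 1/3, Pp with probability 2/3.
Summing over parental genotype combinations, P(offspring has genotype Pp) = 1/3·1 + 2/3·1/2 = 2/3.

2/3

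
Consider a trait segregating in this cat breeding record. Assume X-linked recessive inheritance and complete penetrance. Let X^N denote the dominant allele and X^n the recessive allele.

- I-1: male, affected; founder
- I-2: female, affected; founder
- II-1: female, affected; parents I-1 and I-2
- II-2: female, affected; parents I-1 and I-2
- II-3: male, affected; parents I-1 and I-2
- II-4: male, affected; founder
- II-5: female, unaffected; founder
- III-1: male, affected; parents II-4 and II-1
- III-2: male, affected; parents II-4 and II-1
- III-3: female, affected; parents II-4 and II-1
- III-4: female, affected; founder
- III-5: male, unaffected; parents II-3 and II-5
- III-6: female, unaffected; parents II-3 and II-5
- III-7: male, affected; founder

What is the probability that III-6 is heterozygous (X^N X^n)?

III-6 is unaffected so carries N and received n from II-3 (X^n Y), so III-6 is X^N X^n, giving P(X^N X^n) = 1.

1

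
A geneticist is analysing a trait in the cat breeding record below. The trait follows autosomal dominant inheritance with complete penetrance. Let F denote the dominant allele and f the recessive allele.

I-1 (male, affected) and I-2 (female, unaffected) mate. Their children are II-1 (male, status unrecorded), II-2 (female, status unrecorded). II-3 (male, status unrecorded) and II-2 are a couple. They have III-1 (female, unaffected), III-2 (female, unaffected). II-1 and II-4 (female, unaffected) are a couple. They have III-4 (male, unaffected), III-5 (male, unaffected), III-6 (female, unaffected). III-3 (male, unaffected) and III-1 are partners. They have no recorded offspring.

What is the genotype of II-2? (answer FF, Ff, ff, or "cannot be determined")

cannot be determined

II-2's phenotype is unrecorded, and no parent or child forces a single allele at both positions; consistent genotype assignments exist with II-2 as Ff or ff.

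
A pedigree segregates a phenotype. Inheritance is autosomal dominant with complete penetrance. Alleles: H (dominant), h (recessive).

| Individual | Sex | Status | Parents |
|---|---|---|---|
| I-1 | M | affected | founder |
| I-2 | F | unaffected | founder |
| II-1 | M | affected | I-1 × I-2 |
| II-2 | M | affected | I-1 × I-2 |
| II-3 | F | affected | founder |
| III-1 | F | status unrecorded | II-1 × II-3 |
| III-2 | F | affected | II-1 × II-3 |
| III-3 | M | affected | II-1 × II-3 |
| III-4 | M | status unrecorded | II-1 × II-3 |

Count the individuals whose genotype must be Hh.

Obligate heterozygotes: II-1 is affected so carries H and received h from I-2 (hh), so II-1 is Hh; II-2 is affected so carries H and received h from I-2 (hh), so II-2 is Hh.
Every other individual is either homozygous by phenotype or has at least one consistent homozygous assignment, so the count is 2.

2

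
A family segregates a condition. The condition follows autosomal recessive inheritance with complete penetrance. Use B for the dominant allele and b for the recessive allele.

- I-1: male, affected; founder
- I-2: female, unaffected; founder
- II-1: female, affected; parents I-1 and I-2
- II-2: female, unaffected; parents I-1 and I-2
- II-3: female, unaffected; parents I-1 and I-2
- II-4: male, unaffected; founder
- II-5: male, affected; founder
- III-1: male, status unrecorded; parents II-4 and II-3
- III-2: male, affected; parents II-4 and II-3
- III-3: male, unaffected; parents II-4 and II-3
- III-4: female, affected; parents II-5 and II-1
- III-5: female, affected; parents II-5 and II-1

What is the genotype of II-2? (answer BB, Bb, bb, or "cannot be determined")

From phenotype alone, II-2 is BB or Bb.
II-2 is unaffected so carries B and received b from I-1 (bb), so II-2 is Bb.

Bb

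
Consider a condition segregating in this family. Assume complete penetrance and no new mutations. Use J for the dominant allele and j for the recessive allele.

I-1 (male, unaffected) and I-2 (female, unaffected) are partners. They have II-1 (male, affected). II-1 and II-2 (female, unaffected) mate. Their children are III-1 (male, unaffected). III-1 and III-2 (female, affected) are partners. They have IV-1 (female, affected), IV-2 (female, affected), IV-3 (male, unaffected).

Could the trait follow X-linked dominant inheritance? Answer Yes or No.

Under X-linked dominant, II-1 (affected, male) cannot arise from I-1 (unaffected) × I-2 (unaffected).

No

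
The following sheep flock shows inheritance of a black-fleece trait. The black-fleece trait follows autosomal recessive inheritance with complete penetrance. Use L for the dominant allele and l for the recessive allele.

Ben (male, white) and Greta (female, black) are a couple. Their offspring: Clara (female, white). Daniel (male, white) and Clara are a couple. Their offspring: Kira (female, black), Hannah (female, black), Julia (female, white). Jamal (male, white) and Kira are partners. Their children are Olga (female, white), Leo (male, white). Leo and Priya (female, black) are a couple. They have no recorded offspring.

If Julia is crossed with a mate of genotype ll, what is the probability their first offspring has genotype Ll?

2/3

Daniel is white so carries L and passed l to Kira (ll), so Daniel is Ll.
Clara is white so carries L and received l from Greta (ll), so Clara is Ll.
Julia is a white offspring of Daniel (Ll) × Clara (Ll), whose cross gives 1/4 LL : 1/2 Ll : 1/4 ll; conditioning on being white, Julia is LL with probability 1/3, Ll with probability 2/3.
Summing over parental genotype combinations, P(offspring has genotype Ll) = 1/3·1 + 2/3·1/2 = 2/3.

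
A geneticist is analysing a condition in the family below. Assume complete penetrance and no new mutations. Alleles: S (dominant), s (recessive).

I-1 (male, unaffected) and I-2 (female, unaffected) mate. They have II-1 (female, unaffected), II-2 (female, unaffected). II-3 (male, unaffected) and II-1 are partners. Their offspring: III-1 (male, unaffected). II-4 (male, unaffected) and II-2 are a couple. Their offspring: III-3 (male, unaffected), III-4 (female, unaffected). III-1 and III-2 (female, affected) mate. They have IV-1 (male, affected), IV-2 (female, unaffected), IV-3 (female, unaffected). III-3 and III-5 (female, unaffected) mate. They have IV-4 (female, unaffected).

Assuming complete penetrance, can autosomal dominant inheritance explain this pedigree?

Yes

A consistent assignment under autosomal dominant exists: I-1 ss, I-2 ss, II-1 ss, II-2 ss, II-3 ss, II-4 ss, III-1 ss, III-2 Ss, III-3 ss, III-4 ss, III-5 ss, IV-1 Ss, IV-2 ss, IV-3 ss, IV-4 ss.
In this assignment every recorded phenotype matches its genotype and every non-founder's genotype is obtainable from its parents' genotypes, so the pedigree is consistent.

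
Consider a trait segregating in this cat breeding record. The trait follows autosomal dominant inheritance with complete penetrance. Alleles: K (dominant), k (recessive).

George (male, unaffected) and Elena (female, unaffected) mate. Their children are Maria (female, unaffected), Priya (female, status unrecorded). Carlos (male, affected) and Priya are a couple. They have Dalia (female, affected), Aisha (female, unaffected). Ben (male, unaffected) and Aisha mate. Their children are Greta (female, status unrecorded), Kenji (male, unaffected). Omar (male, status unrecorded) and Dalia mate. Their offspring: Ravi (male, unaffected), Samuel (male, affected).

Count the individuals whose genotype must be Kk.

2

Obligate heterozygotes: Carlos is affected so carries K and passed k to Aisha (kk), so Carlos is Kk; Dalia is affected so carries K and received k from Priya (kk), so Dalia is Kk.
Every other individual is either homozygous by phenotype or has at least one consistent homozygous assignment, so the count is 2.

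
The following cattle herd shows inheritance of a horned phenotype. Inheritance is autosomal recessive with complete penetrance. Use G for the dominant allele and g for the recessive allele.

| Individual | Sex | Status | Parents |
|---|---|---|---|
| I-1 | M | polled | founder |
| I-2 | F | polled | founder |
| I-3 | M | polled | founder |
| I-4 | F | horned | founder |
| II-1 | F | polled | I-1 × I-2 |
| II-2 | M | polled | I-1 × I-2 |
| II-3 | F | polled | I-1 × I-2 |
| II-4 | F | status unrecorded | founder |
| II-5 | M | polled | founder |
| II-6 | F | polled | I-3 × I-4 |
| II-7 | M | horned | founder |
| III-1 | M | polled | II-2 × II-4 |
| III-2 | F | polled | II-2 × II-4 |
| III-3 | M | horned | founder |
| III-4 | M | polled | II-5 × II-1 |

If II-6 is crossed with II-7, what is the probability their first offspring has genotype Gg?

1/2

II-6 is polled so carries G and received g from I-4 (gg), so II-6 is Gg.
II-7 is horned, so II-7 is gg.
The cross gives 1/2 Gg : 1/2 gg, so P(offspring has genotype Gg) = 1/2.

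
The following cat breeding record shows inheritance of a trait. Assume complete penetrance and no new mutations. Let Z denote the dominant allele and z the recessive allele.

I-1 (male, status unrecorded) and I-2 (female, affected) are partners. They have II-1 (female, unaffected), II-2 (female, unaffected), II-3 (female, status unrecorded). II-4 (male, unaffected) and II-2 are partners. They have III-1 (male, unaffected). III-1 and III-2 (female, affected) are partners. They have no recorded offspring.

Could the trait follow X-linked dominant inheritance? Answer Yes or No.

Yes

A consistent assignment under X-linked dominant exists: I-1 X^z Y, I-2 X^Z X^z, II-1 X^z X^z, II-2 X^z X^z, II-3 X^Z X^z, II-4 X^z Y, III-1 X^z Y, III-2 X^Z X^Z.
In this assignment every recorded phenotype matches its genotype and every non-founder's genotype is obtainable from its parents' genotypes, so the pedigree is consistent.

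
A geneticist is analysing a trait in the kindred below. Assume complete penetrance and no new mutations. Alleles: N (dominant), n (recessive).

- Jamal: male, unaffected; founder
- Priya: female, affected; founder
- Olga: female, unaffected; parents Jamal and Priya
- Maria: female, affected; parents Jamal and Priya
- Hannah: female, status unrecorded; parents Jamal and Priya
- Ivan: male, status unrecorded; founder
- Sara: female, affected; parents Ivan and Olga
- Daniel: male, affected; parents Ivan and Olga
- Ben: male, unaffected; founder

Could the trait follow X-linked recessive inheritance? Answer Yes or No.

Under X-linked recessive, Maria (affected, female) cannot arise from Jamal (unaffected) × Priya (affected).

No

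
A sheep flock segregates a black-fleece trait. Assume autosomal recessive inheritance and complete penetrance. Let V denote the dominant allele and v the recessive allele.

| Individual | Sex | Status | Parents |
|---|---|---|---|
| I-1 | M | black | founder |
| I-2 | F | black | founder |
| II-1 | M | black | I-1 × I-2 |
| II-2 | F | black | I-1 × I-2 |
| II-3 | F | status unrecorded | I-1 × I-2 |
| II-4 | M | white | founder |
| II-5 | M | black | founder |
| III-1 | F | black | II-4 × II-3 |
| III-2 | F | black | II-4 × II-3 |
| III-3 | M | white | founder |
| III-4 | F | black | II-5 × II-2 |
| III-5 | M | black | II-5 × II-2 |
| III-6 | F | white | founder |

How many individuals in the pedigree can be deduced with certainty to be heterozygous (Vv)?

1

Obligate heterozygotes: II-4 is white so carries V and passed v to III-1 (vv), so II-4 is Vv.
Every other individual is either homozygous by phenotype or has at least one consistent homozygous assignment, so the count is 1.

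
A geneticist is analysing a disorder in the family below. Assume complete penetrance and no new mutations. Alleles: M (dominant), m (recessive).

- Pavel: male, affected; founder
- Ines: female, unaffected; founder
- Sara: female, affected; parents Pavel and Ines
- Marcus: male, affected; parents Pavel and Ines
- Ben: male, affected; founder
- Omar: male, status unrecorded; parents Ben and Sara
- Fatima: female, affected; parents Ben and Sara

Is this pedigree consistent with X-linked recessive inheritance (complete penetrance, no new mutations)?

Yes

A consistent assignment under X-linked recessive exists: Pavel X^m Y, Ines X^M X^m, Sara X^m X^m, Marcus X^m Y, Ben X^m Y, Omar X^m Y, Fatima X^m X^m.
In this assignment every recorded phenotype matches its genotype and every non-founder's genotype is obtainable from its parents' genotypes, so the pedigree is consistent.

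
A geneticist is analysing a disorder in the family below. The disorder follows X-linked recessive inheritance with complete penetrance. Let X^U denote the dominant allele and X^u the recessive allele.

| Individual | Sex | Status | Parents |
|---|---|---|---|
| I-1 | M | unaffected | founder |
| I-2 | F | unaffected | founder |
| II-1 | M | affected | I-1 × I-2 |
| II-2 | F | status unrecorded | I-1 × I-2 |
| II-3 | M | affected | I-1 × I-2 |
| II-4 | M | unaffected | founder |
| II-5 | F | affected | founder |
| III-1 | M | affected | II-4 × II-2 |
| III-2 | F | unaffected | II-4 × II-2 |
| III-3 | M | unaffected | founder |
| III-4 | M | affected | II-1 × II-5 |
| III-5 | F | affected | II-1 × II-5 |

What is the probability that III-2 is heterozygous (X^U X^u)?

1/2

II-4 is unaffected, so II-4 is X^U Y.
II-2 received U from I-1 (X^U Y) and passed u to III-1 (X^u Y), so II-2 is X^U X^u.
Their cross gives offspring ratios 1/2 X^U X^U : 1/2 X^U X^u. Conditioning on III-2 being unaffected, P(X^U X^u) = 1/2 / 1 = 1/2.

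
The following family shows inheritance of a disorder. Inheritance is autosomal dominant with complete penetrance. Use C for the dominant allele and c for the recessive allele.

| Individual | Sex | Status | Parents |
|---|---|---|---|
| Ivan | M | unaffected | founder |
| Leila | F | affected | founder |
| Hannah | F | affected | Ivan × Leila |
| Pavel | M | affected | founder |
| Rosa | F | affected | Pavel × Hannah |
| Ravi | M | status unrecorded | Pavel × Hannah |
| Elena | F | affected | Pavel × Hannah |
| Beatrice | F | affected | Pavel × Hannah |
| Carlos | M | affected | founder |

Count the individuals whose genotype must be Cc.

Obligate heterozygotes: Hannah is affected so carries C and received c from Ivan (cc), so Hannah is Cc.
Every other individual is either homozygous by phenotype or has at least one consistent homozygous assignment, so the count is 1.

1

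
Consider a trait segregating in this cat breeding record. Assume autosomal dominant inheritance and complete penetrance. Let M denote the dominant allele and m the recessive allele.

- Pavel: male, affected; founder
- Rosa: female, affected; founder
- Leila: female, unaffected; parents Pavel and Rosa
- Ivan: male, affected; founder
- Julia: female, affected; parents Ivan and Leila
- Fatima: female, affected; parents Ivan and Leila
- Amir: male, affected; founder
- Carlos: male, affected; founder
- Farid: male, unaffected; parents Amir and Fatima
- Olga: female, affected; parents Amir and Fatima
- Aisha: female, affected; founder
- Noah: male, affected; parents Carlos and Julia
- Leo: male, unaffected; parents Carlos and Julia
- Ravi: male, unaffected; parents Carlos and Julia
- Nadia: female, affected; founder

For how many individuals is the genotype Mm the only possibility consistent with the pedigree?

Obligate heterozygotes: Pavel is affected so carries M and passed m to Leila (mm), so Pavel is Mm; Rosa is affected so carries M and passed m to Leila (mm), so Rosa is Mm; Julia is affected so carries M and received m from Leila (mm), so Julia is Mm; Fatima is affected so carries M and received m from Leila (mm), so Fatima is Mm; Amir is affected so carries M and passed m to Farid (mm), so Amir is Mm; Carlos is affected so carries M and passed m to Leo (mm), so Carlos is Mm.
Every other individual is either homozygous by phenotype or has at least one consistent homozygous assignment, so the count is 6.

6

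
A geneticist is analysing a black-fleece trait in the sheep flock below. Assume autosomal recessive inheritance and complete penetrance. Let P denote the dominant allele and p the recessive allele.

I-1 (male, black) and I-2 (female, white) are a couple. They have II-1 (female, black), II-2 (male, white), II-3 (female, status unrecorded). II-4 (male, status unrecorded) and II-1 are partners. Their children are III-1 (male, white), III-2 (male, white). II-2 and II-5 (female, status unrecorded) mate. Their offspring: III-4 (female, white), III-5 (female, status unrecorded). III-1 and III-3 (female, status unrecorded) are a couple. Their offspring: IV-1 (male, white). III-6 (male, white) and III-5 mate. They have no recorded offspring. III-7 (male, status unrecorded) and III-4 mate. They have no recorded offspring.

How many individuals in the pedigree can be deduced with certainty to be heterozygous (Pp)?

4

Obligate heterozygotes: I-2 is white so carries P and passed p to II-1 (pp), so I-2 is Pp; II-2 is white so carries P and received p from I-1 (pp), so II-2 is Pp; III-1 is white so carries P and received p from II-1 (pp), so III-1 is Pp; III-2 is white so carries P and received p from II-1 (pp), so III-2 is Pp.
Every other individual is either homozygous by phenotype or has at least one consistent homozygous assignment, so the count is 4.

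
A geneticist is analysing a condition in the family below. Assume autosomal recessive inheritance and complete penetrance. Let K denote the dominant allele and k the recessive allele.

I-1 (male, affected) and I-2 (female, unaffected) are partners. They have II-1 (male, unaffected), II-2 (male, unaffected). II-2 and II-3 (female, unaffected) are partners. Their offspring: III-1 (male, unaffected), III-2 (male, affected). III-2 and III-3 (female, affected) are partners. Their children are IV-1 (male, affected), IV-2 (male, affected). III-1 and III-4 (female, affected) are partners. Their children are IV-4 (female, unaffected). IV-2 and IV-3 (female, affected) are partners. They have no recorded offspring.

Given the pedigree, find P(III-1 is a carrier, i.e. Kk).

1/2

II-2 is unaffected so carries K and received k from I-1 (kk), so II-2 is Kk.
II-3 is unaffected so carries K and passed k to III-2 (kk), so II-3 is Kk.
Their cross gives offspring ratios 1/4 KK : 1/2 Kk : 1/4 kk. Conditioning on III-1 being unaffected, P(Kk) = 1/2 / 3/4 = 2/3 before taking III-1's own offspring into account.
III-4 is affected, so III-4 is kk.
Now use III-1's offspring. Probability of each recorded status — unaffected daughter IV-4: 1/2 if III-1 is Kk, 1 if KK.
Bayes: P(Kk) = 2/3·1/2 / (2/3·1/2 + 1/3·1) = 1/2.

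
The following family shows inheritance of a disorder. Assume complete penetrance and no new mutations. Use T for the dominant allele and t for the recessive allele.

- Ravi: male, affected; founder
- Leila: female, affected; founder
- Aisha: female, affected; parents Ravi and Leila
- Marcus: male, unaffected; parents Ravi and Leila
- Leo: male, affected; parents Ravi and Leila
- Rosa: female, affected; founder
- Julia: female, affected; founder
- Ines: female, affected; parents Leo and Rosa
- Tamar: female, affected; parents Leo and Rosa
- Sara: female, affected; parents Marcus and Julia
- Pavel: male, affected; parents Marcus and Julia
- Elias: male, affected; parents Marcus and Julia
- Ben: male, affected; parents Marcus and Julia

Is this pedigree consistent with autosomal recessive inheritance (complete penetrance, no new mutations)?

No

Under autosomal recessive, Marcus (unaffected, male) cannot arise from Ravi (affected) × Leila (affected).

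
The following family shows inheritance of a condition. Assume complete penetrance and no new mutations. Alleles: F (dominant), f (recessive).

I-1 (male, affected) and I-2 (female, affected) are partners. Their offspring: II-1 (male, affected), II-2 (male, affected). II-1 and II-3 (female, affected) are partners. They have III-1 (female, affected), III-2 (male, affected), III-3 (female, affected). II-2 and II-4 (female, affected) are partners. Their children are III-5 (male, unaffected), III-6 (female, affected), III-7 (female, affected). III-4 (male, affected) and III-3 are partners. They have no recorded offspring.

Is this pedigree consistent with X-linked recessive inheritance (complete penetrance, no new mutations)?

Under X-linked recessive, III-5 (unaffected, male) cannot arise from II-2 (affected) × II-4 (affected).

No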